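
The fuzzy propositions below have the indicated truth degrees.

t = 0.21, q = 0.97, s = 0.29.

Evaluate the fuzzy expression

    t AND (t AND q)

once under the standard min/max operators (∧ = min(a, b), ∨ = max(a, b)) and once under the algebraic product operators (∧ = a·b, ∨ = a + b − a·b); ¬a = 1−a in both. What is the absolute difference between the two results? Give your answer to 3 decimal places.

Under standard min/max:
  t AND q = min(a, b) on (0.21, 0.97) = 0.21
  t AND (t AND q) = min(a, b) on (0.21, 0.21) = 0.21
  → value = 0.2100
Under algebraic product:
  t AND q = a·b on (0.2100, 0.9700) = 0.2037
  t AND (t AND q) = a·b on (0.2100, 0.2037) = 0.0428
  → value = 0.0428
|0.2100 − 0.0428| = 0.167

0.167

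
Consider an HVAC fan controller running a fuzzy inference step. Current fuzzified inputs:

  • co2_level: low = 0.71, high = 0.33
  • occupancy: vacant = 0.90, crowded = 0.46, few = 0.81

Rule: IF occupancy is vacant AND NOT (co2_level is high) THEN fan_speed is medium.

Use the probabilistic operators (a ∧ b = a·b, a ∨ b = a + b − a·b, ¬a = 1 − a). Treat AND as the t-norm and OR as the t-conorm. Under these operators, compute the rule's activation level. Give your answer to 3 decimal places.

0.603

firing strength: vacant=0.90, ¬high=1−0.33=0.67; AND[a·b] → w = 0.6030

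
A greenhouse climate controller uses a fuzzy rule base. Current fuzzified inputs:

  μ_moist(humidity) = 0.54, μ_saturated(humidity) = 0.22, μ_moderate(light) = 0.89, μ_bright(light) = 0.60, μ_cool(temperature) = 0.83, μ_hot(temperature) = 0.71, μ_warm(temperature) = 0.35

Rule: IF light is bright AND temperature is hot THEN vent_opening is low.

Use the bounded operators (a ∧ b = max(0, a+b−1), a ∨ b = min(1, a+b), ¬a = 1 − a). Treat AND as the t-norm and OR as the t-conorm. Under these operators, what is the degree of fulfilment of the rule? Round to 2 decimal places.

0.31

firing strength: bright=0.60, hot=0.71; AND[max(0, a+b−1)] → w = 0.31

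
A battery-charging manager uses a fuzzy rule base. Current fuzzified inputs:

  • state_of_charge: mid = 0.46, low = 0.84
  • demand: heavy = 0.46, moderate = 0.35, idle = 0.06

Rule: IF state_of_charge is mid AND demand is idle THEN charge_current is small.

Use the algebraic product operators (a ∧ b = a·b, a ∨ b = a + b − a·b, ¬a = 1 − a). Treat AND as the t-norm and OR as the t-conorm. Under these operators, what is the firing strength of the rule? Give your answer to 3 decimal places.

0.028

firing strength: mid=0.46, idle=0.06; AND[a·b] → w = 0.0276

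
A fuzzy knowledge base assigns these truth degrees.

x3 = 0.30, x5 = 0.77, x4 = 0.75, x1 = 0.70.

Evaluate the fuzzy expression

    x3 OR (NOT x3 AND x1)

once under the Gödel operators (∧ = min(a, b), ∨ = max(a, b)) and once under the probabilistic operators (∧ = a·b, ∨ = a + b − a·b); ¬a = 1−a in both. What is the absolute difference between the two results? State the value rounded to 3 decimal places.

0.057

Under Gödel:
  NOT x3 = 1 − 0.30 = 0.70
  NOT x3 AND x1 = min(a, b) on (0.70, 0.70) = 0.70
  x3 OR (NOT x3 AND x1) = max(a, b) on (0.30, 0.70) = 0.70
  → value = 0.7000
Under probabilistic:
  NOT x3 = 1 − 0.3000 = 0.7000
  NOT x3 AND x1 = a·b on (0.7000, 0.7000) = 0.4900
  x3 OR (NOT x3 AND x1) = a + b − a·b on (0.3000, 0.4900) = 0.6430
  → value = 0.6430
|0.7000 − 0.6430| = 0.057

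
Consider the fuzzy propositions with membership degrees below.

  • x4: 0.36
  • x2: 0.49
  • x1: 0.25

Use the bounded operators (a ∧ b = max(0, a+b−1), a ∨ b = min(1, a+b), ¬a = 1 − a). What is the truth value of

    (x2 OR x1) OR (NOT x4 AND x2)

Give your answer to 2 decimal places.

x2 OR x1 = min(1, a+b) on (0.49, 0.25) = 0.74
NOT x4 = 1 − 0.36 = 0.64
NOT x4 AND x2 = max(0, a+b−1) on (0.64, 0.49) = 0.13
(x2 OR x1) OR (NOT x4 AND x2) = min(1, a+b) on (0.74, 0.13) = 0.87

0.87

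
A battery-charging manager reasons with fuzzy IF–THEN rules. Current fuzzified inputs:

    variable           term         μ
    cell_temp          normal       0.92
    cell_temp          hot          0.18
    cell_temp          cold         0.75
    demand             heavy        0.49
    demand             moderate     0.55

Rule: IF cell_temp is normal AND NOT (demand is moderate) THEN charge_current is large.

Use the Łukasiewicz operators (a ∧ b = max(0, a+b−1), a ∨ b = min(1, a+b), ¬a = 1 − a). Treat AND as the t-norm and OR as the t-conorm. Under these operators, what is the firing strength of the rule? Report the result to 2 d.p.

0.37

firing strength: normal=0.92, ¬moderate=1−0.55=0.45; AND[max(0, a+b−1)] → w = 0.37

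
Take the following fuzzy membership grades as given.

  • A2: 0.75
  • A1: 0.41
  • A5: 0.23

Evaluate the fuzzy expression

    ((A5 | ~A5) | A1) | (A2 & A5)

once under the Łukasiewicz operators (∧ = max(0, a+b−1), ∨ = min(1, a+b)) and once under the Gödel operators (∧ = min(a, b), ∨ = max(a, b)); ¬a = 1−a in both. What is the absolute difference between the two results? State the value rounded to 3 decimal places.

0.230

Under Łukasiewicz:
  ~A5 = 1 − 0.23 = 0.77
  A5 | ~A5 = min(1, a+b) on (0.23, 0.77) = 1.00
  (A5 | ~A5) | A1 = min(1, a+b) on (1.00, 0.41) = 1.00
  A2 & A5 = max(0, a+b−1) on (0.75, 0.23) = 0.00
  ((A5 | ~A5) | A1) | (A2 & A5) = min(1, a+b) on (1.00, 0.00) = 1.00
  → value = 1.0000
Under Gödel:
  ~A5 = 1 − 0.23 = 0.77
  A5 | ~A5 = max(a, b) on (0.23, 0.77) = 0.77
  (A5 | ~A5) | A1 = max(a, b) on (0.77, 0.41) = 0.77
  A2 & A5 = min(a, b) on (0.75, 0.23) = 0.23
  ((A5 | ~A5) | A1) | (A2 & A5) = max(a, b) on (0.77, 0.23) = 0.77
  → value = 0.7700
|1.0000 − 0.7700| = 0.230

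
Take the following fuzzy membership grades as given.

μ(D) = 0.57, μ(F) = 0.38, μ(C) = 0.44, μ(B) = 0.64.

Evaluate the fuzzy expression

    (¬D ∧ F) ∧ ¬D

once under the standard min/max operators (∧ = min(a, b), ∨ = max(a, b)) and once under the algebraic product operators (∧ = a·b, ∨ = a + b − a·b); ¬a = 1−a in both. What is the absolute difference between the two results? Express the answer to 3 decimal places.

Under standard min/max:
  ¬D = 1 − 0.57 = 0.43
  ¬D ∧ F = min(a, b) on (0.43, 0.38) = 0.38
  ¬D = 1 − 0.57 = 0.43
  (¬D ∧ F) ∧ ¬D = min(a, b) on (0.38, 0.43) = 0.38
  → value = 0.3800
Under algebraic product:
  ¬D = 1 − 0.5700 = 0.4300
  ¬D ∧ F = a·b on (0.4300, 0.3800) = 0.1634
  ¬D = 1 − 0.5700 = 0.4300
  (¬D ∧ F) ∧ ¬D = a·b on (0.1634, 0.4300) = 0.0703
  → value = 0.0703
|0.3800 − 0.0703| = 0.310

0.310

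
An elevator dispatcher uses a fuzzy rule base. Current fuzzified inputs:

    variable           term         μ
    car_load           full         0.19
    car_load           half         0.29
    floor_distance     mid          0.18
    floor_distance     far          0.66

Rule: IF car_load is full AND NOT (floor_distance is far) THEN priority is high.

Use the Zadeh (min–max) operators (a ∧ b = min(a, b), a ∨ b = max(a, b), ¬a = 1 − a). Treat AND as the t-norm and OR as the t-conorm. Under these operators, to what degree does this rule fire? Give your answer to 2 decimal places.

firing strength: full=0.19, ¬far=1−0.66=0.34; AND[min(a, b)] → w = 0.19

0.19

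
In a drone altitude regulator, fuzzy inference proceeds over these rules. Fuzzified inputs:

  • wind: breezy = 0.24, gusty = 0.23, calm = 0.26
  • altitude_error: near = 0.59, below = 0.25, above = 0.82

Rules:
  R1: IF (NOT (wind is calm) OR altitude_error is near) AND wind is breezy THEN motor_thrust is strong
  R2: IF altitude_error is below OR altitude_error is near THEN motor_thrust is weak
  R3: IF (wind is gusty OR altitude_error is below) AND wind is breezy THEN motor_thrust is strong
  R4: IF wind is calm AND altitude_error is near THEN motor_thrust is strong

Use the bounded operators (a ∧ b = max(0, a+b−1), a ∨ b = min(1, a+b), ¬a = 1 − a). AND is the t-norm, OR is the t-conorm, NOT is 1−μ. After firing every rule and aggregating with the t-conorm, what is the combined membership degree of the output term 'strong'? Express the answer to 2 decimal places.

R1: (¬calm=1−0.26=0.74 OR near=0.59) = 1.00; AND[max(0, a+b−1)] with breezy=0.24 → w = 0.24
R2: below=0.25, near=0.59; OR[min(1, a+b)] → w = 0.84
R3: (gusty=0.23 OR below=0.25) = 0.48; AND[max(0, a+b−1)] with breezy=0.24 → w = 0.00
R4: calm=0.26, near=0.59; AND[max(0, a+b−1)] → w = 0.00
Rules with consequent 'strong': {R1, R3, R4} → strengths 0.24, 0.00, 0.00
Aggregate via t-conorm [min(1, a+b)]: 0.24

0.24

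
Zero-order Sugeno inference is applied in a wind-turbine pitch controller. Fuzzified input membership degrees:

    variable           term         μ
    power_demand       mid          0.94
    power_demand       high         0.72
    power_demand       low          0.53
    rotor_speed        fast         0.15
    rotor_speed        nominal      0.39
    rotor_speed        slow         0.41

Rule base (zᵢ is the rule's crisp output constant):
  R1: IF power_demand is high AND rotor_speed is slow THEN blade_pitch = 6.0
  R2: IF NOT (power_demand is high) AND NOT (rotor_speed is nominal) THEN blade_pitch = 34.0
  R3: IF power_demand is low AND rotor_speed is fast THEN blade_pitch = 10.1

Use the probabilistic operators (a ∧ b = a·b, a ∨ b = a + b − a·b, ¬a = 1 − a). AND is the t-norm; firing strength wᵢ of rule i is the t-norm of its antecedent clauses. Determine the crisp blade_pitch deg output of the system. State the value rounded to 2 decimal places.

15.36

R1 (z=6.0): high=0.72, slow=0.41; AND[a·b] → w = 0.2952
R2 (z=34.0): ¬high=1−0.72=0.28, ¬nominal=1−0.39=0.61; AND[a·b] → w = 0.1708
R3 (z=10.1): low=0.53, fast=0.15; AND[a·b] → w = 0.0795
Weighted average = (0.2952·6.0 + 0.1708·34.0 + 0.0795·10.1) / (0.2952 + 0.1708 + 0.0795)
  = 8.3813 / 0.5455 = 15.36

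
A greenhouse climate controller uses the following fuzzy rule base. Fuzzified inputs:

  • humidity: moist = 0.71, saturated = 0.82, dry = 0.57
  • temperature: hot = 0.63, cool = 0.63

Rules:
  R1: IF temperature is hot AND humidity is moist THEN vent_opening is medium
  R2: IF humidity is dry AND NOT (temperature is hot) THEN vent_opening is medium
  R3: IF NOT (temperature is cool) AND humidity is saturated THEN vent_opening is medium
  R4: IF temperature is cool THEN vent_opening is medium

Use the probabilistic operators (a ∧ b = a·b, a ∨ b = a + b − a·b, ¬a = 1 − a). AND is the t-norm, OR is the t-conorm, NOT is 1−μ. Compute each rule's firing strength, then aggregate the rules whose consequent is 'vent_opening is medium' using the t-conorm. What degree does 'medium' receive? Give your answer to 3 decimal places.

0.888

R1: hot=0.63, moist=0.71; AND[a·b] → w = 0.4473
R2: dry=0.57, ¬hot=1−0.63=0.37; AND[a·b] → w = 0.2109
R3: ¬cool=1−0.63=0.37, saturated=0.82; AND[a·b] → w = 0.3034
R4: cool=0.63 → w = 0.6300
Rules with consequent 'medium': {R1, R2, R3, R4} → strengths 0.4473, 0.2109, 0.3034, 0.6300
Aggregate via t-conorm [a + b − a·b]: 0.8876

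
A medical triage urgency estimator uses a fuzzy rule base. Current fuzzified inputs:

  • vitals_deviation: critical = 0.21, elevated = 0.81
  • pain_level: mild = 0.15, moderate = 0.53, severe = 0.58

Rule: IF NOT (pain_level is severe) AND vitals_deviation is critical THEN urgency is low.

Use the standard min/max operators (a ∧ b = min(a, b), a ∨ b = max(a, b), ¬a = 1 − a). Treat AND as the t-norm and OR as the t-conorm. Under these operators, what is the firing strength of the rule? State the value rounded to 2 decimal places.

firing strength: ¬severe=1−0.58=0.42, critical=0.21; AND[min(a, b)] → w = 0.21

0.21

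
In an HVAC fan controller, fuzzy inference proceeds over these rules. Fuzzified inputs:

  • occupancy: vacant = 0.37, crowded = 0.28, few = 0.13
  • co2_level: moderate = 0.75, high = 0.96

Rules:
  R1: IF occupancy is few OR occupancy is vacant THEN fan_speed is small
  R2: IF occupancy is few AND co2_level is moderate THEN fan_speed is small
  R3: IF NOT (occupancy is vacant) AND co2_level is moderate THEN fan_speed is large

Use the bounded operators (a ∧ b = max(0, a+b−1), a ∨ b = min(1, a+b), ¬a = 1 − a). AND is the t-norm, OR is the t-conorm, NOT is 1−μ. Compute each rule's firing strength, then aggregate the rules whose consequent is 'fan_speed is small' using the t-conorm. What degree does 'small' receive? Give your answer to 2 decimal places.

0.50

R1: few=0.13, vacant=0.37; OR[min(1, a+b)] → w = 0.50
R2: few=0.13, moderate=0.75; AND[max(0, a+b−1)] → w = 0.00
R3: ¬vacant=1−0.37=0.63, moderate=0.75; AND[max(0, a+b−1)] → w = 0.38
Rules with consequent 'small': {R1, R2} → strengths 0.50, 0.00
Aggregate via t-conorm [min(1, a+b)]: 0.50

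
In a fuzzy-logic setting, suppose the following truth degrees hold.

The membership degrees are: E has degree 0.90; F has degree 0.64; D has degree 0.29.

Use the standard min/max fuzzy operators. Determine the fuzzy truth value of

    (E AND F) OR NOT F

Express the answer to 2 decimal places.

0.64

E AND F = min(a, b) on (0.90, 0.64) = 0.64
NOT F = 1 − 0.64 = 0.36
(E AND F) OR NOT F = max(a, b) on (0.64, 0.36) = 0.64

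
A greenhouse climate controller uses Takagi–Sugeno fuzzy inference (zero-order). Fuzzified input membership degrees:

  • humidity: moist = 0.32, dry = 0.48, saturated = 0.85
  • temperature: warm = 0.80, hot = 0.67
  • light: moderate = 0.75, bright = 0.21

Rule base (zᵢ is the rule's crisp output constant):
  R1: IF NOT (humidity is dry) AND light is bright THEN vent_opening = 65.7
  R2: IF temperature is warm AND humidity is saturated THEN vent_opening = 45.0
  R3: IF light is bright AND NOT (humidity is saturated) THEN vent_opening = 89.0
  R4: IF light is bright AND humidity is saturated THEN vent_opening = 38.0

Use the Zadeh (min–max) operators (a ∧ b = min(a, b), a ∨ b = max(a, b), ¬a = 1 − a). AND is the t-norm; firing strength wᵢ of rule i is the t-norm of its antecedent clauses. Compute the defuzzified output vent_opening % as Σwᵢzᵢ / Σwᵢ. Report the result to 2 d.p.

R1 (z=65.7): ¬dry=1−0.48=0.52, bright=0.21; AND[min(a, b)] → w = 0.21
R2 (z=45.0): warm=0.80, saturated=0.85; AND[min(a, b)] → w = 0.80
R3 (z=89.0): bright=0.21, ¬saturated=1−0.85=0.15; AND[min(a, b)] → w = 0.15
R4 (z=38.0): bright=0.21, saturated=0.85; AND[min(a, b)] → w = 0.21
Weighted average = (0.21·65.7 + 0.80·45.0 + 0.15·89.0 + 0.21·38.0) / (0.21 + 0.80 + 0.15 + 0.21)
  = 71.1270 / 1.3700 = 51.92

51.92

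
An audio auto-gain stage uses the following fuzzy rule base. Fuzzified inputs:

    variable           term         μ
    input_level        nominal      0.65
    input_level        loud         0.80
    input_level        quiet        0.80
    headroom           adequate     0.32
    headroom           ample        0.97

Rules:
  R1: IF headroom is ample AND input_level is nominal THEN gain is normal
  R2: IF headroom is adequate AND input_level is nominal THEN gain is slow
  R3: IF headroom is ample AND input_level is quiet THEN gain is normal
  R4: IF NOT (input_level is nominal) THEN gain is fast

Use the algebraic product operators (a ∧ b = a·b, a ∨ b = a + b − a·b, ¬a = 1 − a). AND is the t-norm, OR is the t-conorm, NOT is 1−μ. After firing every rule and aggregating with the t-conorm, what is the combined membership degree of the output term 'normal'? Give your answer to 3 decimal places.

R1: ample=0.97, nominal=0.65; AND[a·b] → w = 0.6305
R2: adequate=0.32, nominal=0.65; AND[a·b] → w = 0.2080
R3: ample=0.97, quiet=0.80; AND[a·b] → w = 0.7760
R4: ¬nominal=1−0.65=0.35 → w = 0.3500
Rules with consequent 'normal': {R1, R3} → strengths 0.6305, 0.7760
Aggregate via t-conorm [a + b − a·b]: 0.9172

0.917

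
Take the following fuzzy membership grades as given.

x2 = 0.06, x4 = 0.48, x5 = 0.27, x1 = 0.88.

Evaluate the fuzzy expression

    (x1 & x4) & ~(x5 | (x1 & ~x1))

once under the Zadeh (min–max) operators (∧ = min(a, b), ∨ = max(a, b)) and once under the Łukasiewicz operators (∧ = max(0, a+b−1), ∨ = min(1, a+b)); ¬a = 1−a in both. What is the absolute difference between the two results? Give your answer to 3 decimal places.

0.390

Under Zadeh (min–max):
  x1 & x4 = min(a, b) on (0.88, 0.48) = 0.48
  ~x1 = 1 − 0.88 = 0.12
  x1 & ~x1 = min(a, b) on (0.88, 0.12) = 0.12
  x5 | (x1 & ~x1) = max(a, b) on (0.27, 0.12) = 0.27
  ~(x5 | (x1 & ~x1)) = 1 − 0.27 = 0.73
  (x1 & x4) & ~(x5 | (x1 & ~x1)) = min(a, b) on (0.48, 0.73) = 0.48
  → value = 0.4800
Under Łukasiewicz:
  x1 & x4 = max(0, a+b−1) on (0.88, 0.48) = 0.36
  ~x1 = 1 − 0.88 = 0.12
  x1 & ~x1 = max(0, a+b−1) on (0.88, 0.12) = 0.00
  x5 | (x1 & ~x1) = min(1, a+b) on (0.27, 0.00) = 0.27
  ~(x5 | (x1 & ~x1)) = 1 − 0.27 = 0.73
  (x1 & x4) & ~(x5 | (x1 & ~x1)) = max(0, a+b−1) on (0.36, 0.73) = 0.09
  → value = 0.0900
|0.4800 − 0.0900| = 0.390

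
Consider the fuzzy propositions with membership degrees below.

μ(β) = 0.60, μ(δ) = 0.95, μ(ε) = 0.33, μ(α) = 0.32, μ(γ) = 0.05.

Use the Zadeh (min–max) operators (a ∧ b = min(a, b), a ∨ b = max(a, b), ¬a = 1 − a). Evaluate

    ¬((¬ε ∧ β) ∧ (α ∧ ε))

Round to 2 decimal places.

¬ε = 1 − 0.33 = 0.67
¬ε ∧ β = min(a, b) on (0.67, 0.60) = 0.60
α ∧ ε = min(a, b) on (0.32, 0.33) = 0.32
(¬ε ∧ β) ∧ (α ∧ ε) = min(a, b) on (0.60, 0.32) = 0.32
¬((¬ε ∧ β) ∧ (α ∧ ε)) = 1 − 0.32 = 0.68

0.68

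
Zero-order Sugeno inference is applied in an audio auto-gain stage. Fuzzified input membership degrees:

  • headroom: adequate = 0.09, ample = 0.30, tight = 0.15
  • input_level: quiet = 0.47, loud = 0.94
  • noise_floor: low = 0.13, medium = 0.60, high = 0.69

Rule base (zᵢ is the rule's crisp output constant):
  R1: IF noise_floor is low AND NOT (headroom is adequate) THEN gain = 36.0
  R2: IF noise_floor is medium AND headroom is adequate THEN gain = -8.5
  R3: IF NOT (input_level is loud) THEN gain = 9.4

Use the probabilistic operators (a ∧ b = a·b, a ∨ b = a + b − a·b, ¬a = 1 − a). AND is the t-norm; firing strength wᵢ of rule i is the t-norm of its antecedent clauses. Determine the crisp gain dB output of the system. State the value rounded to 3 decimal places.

R1 (z=36.0): low=0.13, ¬adequate=1−0.09=0.91; AND[a·b] → w = 0.1183
R2 (z=-8.5): medium=0.60, adequate=0.09; AND[a·b] → w = 0.0540
R3 (z=9.4): ¬loud=1−0.94=0.06 → w = 0.0600
Weighted average = (0.1183·36.0 + 0.0540·-8.5 + 0.0600·9.4) / (0.1183 + 0.0540 + 0.0600)
  = 4.3638 / 0.2323 = 18.785

18.785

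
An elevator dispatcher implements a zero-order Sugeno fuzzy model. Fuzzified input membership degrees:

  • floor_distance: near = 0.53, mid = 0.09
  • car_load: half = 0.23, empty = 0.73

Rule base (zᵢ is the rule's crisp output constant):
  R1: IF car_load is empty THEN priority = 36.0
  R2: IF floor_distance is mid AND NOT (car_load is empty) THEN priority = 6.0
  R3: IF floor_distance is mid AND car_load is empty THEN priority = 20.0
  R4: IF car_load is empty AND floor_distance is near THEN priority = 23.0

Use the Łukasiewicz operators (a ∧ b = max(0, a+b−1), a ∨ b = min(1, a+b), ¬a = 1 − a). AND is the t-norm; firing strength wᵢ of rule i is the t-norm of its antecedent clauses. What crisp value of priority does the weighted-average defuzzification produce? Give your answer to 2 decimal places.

R1 (z=36.0): empty=0.73 → w = 0.73
R2 (z=6.0): mid=0.09, ¬empty=1−0.73=0.27; AND[max(0, a+b−1)] → w = 0.00
R3 (z=20.0): mid=0.09, empty=0.73; AND[max(0, a+b−1)] → w = 0.00
R4 (z=23.0): empty=0.73, near=0.53; AND[max(0, a+b−1)] → w = 0.26
Weighted average = (0.73·36.0 + 0.00·6.0 + 0.00·20.0 + 0.26·23.0) / (0.73 + 0.00 + 0.00 + 0.26)
  = 32.2600 / 0.9900 = 32.59

32.59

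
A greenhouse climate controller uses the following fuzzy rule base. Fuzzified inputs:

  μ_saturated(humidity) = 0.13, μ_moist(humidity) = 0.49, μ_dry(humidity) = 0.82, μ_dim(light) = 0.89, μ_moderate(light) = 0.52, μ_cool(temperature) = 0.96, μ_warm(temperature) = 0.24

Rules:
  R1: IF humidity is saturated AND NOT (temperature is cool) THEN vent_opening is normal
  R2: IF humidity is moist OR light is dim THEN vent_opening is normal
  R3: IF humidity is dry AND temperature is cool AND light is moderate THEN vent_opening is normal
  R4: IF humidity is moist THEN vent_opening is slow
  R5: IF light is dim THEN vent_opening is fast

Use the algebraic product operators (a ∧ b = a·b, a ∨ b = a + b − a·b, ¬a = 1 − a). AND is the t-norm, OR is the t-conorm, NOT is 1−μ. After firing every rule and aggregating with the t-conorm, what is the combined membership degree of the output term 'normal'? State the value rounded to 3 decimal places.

0.967

R1: saturated=0.13, ¬cool=1−0.96=0.04; AND[a·b] → w = 0.0052
R2: moist=0.49, dim=0.89; OR[a + b − a·b] → w = 0.9439
R3: dry=0.82, cool=0.96, moderate=0.52; AND[a·b] → w = 0.4093
R4: moist=0.49 → w = 0.4900
R5: dim=0.89 → w = 0.8900
Rules with consequent 'normal': {R1, R2, R3} → strengths 0.0052, 0.9439, 0.4093
Aggregate via t-conorm [a + b − a·b]: 0.9670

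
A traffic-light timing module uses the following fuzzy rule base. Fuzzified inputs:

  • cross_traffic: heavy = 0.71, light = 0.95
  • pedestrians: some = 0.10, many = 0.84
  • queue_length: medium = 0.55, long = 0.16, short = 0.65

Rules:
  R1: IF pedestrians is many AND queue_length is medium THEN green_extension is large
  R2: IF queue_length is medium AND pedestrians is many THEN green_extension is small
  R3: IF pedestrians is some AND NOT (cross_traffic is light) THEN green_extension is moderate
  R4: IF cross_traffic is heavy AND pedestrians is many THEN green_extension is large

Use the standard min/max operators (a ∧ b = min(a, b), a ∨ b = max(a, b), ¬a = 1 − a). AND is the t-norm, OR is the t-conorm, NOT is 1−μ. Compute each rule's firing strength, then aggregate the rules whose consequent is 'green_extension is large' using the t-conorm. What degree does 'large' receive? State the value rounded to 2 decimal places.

0.71

R1: many=0.84, medium=0.55; AND[min(a, b)] → w = 0.55
R2: medium=0.55, many=0.84; AND[min(a, b)] → w = 0.55
R3: some=0.10, ¬light=1−0.95=0.05; AND[min(a, b)] → w = 0.05
R4: heavy=0.71, many=0.84; AND[min(a, b)] → w = 0.71
Rules with consequent 'large': {R1, R4} → strengths 0.55, 0.71
Aggregate via t-conorm [max(a, b)]: 0.71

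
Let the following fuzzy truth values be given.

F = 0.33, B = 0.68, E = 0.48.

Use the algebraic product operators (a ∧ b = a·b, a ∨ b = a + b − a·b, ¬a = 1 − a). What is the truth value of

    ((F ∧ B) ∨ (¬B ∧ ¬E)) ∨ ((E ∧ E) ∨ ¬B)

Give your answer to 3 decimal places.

0.662

F ∧ B = a·b on (0.3300, 0.6800) = 0.2244
¬B = 1 − 0.6800 = 0.3200
¬E = 1 − 0.4800 = 0.5200
¬B ∧ ¬E = a·b on (0.3200, 0.5200) = 0.1664
(F ∧ B) ∨ (¬B ∧ ¬E) = a + b − a·b on (0.2244, 0.1664) = 0.3535
E ∧ E = a·b on (0.4800, 0.4800) = 0.2304
¬B = 1 − 0.6800 = 0.3200
(E ∧ E) ∨ ¬B = a + b − a·b on (0.2304, 0.3200) = 0.4767
((F ∧ B) ∨ (¬B ∧ ¬E)) ∨ ((E ∧ E) ∨ ¬B) = a + b − a·b on (0.3535, 0.4767) = 0.6616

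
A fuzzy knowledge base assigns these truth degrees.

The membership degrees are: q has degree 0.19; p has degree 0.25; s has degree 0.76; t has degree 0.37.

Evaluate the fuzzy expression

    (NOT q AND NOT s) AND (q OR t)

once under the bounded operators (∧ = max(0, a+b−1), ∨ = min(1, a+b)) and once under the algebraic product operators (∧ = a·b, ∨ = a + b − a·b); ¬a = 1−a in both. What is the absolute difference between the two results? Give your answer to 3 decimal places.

Under bounded:
  NOT q = 1 − 0.19 = 0.81
  NOT s = 1 − 0.76 = 0.24
  NOT q AND NOT s = max(0, a+b−1) on (0.81, 0.24) = 0.05
  q OR t = min(1, a+b) on (0.19, 0.37) = 0.56
  (NOT q AND NOT s) AND (q OR t) = max(0, a+b−1) on (0.05, 0.56) = 0.00
  → value = 0.0000
Under algebraic product:
  NOT q = 1 − 0.1900 = 0.8100
  NOT s = 1 − 0.7600 = 0.2400
  NOT q AND NOT s = a·b on (0.8100, 0.2400) = 0.1944
  q OR t = a + b − a·b on (0.1900, 0.3700) = 0.4897
  (NOT q AND NOT s) AND (q OR t) = a·b on (0.1944, 0.4897) = 0.0952
  → value = 0.0952
|0.0000 − 0.0952| = 0.095

0.095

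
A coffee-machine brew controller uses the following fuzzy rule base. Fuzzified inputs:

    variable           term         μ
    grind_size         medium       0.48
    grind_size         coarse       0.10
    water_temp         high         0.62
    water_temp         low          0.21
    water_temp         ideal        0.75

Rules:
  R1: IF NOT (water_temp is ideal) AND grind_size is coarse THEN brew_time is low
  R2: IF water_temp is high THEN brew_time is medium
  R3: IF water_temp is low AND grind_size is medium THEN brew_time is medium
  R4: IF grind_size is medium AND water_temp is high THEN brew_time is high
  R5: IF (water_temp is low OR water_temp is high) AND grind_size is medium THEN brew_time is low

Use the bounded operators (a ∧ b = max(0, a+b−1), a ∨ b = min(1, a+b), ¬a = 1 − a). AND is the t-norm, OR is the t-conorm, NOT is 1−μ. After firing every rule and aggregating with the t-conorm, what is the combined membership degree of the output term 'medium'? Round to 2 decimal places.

R1: ¬ideal=1−0.75=0.25, coarse=0.10; AND[max(0, a+b−1)] → w = 0.00
R2: high=0.62 → w = 0.62
R3: low=0.21, medium=0.48; AND[max(0, a+b−1)] → w = 0.00
R4: medium=0.48, high=0.62; AND[max(0, a+b−1)] → w = 0.10
R5: (low=0.21 OR high=0.62) = 0.83; AND[max(0, a+b−1)] with medium=0.48 → w = 0.31
Rules with consequent 'medium': {R2, R3} → strengths 0.62, 0.00
Aggregate via t-conorm [min(1, a+b)]: 0.62

0.62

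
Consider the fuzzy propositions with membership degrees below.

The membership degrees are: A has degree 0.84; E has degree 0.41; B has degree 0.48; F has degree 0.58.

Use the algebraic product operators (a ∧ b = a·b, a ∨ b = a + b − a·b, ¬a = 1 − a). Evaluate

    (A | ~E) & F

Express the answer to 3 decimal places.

0.542

~E = 1 − 0.4100 = 0.5900
A | ~E = a + b − a·b on (0.8400, 0.5900) = 0.9344
(A | ~E) & F = a·b on (0.9344, 0.5800) = 0.5420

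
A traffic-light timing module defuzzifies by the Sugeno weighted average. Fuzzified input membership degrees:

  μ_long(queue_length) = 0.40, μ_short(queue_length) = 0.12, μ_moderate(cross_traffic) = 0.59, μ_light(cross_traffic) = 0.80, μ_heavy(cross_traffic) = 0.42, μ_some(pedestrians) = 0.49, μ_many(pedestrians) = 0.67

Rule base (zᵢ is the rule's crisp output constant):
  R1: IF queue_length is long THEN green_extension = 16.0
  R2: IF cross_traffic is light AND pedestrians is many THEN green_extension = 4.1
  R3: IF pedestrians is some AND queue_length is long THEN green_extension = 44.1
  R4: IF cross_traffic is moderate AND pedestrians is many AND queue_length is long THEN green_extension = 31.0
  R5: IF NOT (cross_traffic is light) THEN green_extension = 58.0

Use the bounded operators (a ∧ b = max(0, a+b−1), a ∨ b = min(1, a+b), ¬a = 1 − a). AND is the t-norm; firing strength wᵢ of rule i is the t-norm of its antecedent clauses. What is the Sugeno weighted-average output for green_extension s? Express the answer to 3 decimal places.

18.623

R1 (z=16.0): long=0.40 → w = 0.40
R2 (z=4.1): light=0.80, many=0.67; AND[max(0, a+b−1)] → w = 0.47
R3 (z=44.1): some=0.49, long=0.40; AND[max(0, a+b−1)] → w = 0.00
R4 (z=31.0): moderate=0.59, many=0.67, long=0.40; AND[max(0, a+b−1)] → w = 0.00
R5 (z=58.0): ¬light=1−0.80=0.20 → w = 0.20
Weighted average = (0.40·16.0 + 0.47·4.1 + 0.00·44.1 + 0.00·31.0 + 0.20·58.0) / (0.40 + 0.47 + 0.00 + 0.00 + 0.20)
  = 19.9270 / 1.0700 = 18.623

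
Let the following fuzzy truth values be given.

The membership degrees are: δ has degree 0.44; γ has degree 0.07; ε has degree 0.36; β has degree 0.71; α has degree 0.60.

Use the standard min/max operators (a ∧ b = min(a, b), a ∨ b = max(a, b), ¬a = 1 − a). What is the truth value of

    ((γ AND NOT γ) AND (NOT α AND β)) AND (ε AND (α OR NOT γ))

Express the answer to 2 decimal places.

0.07

NOT γ = 1 − 0.07 = 0.93
γ AND NOT γ = min(a, b) on (0.07, 0.93) = 0.07
NOT α = 1 − 0.60 = 0.40
NOT α AND β = min(a, b) on (0.40, 0.71) = 0.40
(γ AND NOT γ) AND (NOT α AND β) = min(a, b) on (0.07, 0.40) = 0.07
NOT γ = 1 − 0.07 = 0.93
α OR NOT γ = max(a, b) on (0.60, 0.93) = 0.93
ε AND (α OR NOT γ) = min(a, b) on (0.36, 0.93) = 0.36
((γ AND NOT γ) AND (NOT α AND β)) AND (ε AND (α OR NOT γ)) = min(a, b) on (0.07, 0.36) = 0.07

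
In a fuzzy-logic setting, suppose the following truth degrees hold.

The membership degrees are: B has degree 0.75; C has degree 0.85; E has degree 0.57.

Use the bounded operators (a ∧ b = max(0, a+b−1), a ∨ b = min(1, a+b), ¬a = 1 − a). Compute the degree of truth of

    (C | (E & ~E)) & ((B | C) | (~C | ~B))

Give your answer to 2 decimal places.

~E = 1 − 0.57 = 0.43
E & ~E = max(0, a+b−1) on (0.57, 0.43) = 0.00
C | (E & ~E) = min(1, a+b) on (0.85, 0.00) = 0.85
B | C = min(1, a+b) on (0.75, 0.85) = 1.00
~C = 1 − 0.85 = 0.15
~B = 1 − 0.75 = 0.25
~C | ~B = min(1, a+b) on (0.15, 0.25) = 0.40
(B | C) | (~C | ~B) = min(1, a+b) on (1.00, 0.40) = 1.00
(C | (E & ~E)) & ((B | C) | (~C | ~B)) = max(0, a+b−1) on (0.85, 1.00) = 0.85

0.85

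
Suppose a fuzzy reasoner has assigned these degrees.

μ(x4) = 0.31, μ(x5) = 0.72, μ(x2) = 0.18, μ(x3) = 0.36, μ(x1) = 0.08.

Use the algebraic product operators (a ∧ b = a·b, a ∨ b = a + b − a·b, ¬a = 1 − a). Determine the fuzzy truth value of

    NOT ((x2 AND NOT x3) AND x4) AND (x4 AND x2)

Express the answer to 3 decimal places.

NOT x3 = 1 − 0.3600 = 0.6400
x2 AND NOT x3 = a·b on (0.1800, 0.6400) = 0.1152
(x2 AND NOT x3) AND x4 = a·b on (0.1152, 0.3100) = 0.0357
NOT ((x2 AND NOT x3) AND x4) = 1 − 0.0357 = 0.9643
x4 AND x2 = a·b on (0.3100, 0.1800) = 0.0558
NOT ((x2 AND NOT x3) AND x4) AND (x4 AND x2) = a·b on (0.9643, 0.0558) = 0.0538

0.054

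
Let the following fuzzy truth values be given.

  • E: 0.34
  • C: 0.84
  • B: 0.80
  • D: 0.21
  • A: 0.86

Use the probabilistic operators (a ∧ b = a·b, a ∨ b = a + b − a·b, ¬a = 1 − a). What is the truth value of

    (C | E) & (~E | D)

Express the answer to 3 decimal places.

0.654

C | E = a + b − a·b on (0.8400, 0.3400) = 0.8944
~E = 1 − 0.3400 = 0.6600
~E | D = a + b − a·b on (0.6600, 0.2100) = 0.7314
(C | E) & (~E | D) = a·b on (0.8944, 0.7314) = 0.6542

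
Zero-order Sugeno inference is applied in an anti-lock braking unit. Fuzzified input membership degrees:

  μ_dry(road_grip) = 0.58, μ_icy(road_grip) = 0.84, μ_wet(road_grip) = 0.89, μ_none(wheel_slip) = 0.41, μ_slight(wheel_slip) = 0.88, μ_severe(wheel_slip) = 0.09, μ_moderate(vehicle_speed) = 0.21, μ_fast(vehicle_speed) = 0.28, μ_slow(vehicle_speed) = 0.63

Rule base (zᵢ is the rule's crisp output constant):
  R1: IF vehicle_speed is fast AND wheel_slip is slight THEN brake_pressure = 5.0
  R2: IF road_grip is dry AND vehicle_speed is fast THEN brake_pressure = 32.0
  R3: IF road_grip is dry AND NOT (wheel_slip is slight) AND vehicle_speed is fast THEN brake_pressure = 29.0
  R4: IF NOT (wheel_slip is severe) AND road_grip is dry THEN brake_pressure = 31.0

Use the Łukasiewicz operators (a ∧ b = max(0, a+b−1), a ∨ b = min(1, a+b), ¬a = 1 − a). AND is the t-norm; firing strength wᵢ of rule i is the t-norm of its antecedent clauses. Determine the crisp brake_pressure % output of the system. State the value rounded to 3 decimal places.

R1 (z=5.0): fast=0.28, slight=0.88; AND[max(0, a+b−1)] → w = 0.16
R2 (z=32.0): dry=0.58, fast=0.28; AND[max(0, a+b−1)] → w = 0.00
R3 (z=29.0): dry=0.58, ¬slight=1−0.88=0.12, fast=0.28; AND[max(0, a+b−1)] → w = 0.00
R4 (z=31.0): ¬severe=1−0.09=0.91, dry=0.58; AND[max(0, a+b−1)] → w = 0.49
Weighted average = (0.16·5.0 + 0.00·32.0 + 0.00·29.0 + 0.49·31.0) / (0.16 + 0.00 + 0.00 + 0.49)
  = 15.9900 / 0.6500 = 24.600

24.600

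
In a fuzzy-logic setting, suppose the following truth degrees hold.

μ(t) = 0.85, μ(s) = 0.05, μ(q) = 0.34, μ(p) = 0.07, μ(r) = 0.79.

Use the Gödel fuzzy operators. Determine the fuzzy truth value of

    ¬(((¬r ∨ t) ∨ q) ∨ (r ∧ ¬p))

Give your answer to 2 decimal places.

0.15

¬r = 1 − 0.79 = 0.21
¬r ∨ t = max(a, b) on (0.21, 0.85) = 0.85
(¬r ∨ t) ∨ q = max(a, b) on (0.85, 0.34) = 0.85
¬p = 1 − 0.07 = 0.93
r ∧ ¬p = min(a, b) on (0.79, 0.93) = 0.79
((¬r ∨ t) ∨ q) ∨ (r ∧ ¬p) = max(a, b) on (0.85, 0.79) = 0.85
¬(((¬r ∨ t) ∨ q) ∨ (r ∧ ¬p)) = 1 − 0.85 = 0.15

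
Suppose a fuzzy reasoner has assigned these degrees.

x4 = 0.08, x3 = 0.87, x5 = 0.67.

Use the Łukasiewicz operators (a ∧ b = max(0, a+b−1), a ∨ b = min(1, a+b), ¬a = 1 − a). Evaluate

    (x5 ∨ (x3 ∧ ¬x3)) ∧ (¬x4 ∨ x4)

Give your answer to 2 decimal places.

¬x3 = 1 − 0.87 = 0.13
x3 ∧ ¬x3 = max(0, a+b−1) on (0.87, 0.13) = 0.00
x5 ∨ (x3 ∧ ¬x3) = min(1, a+b) on (0.67, 0.00) = 0.67
¬x4 = 1 − 0.08 = 0.92
¬x4 ∨ x4 = min(1, a+b) on (0.92, 0.08) = 1.00
(x5 ∨ (x3 ∧ ¬x3)) ∧ (¬x4 ∨ x4) = max(0, a+b−1) on (0.67, 1.00) = 0.67

0.67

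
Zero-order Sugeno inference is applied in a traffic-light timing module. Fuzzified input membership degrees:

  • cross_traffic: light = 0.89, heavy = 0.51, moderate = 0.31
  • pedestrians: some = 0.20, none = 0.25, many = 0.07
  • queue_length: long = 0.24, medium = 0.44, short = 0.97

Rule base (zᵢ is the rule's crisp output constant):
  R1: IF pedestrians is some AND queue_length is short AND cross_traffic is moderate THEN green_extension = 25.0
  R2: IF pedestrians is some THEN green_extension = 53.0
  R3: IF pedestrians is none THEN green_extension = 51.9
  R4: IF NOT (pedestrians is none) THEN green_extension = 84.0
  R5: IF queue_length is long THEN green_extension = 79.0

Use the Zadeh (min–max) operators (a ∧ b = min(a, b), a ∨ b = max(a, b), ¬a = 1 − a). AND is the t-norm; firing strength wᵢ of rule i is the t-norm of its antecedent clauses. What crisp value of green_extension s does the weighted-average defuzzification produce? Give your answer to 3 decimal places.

R1 (z=25.0): some=0.20, short=0.97, moderate=0.31; AND[min(a, b)] → w = 0.20
R2 (z=53.0): some=0.20 → w = 0.20
R3 (z=51.9): none=0.25 → w = 0.25
R4 (z=84.0): ¬none=1−0.25=0.75 → w = 0.75
R5 (z=79.0): long=0.24 → w = 0.24
Weighted average = (0.20·25.0 + 0.20·53.0 + 0.25·51.9 + 0.75·84.0 + 0.24·79.0) / (0.20 + 0.20 + 0.25 + 0.75 + 0.24)
  = 110.5350 / 1.6400 = 67.399

67.399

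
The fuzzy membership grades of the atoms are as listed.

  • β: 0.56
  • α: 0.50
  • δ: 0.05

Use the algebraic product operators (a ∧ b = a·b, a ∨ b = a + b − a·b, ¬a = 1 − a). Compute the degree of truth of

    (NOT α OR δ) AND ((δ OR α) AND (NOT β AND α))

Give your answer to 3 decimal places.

0.061

NOT α = 1 − 0.5000 = 0.5000
NOT α OR δ = a + b − a·b on (0.5000, 0.0500) = 0.5250
δ OR α = a + b − a·b on (0.0500, 0.5000) = 0.5250
NOT β = 1 − 0.5600 = 0.4400
NOT β AND α = a·b on (0.4400, 0.5000) = 0.2200
(δ OR α) AND (NOT β AND α) = a·b on (0.5250, 0.2200) = 0.1155
(NOT α OR δ) AND ((δ OR α) AND (NOT β AND α)) = a·b on (0.5250, 0.1155) = 0.0606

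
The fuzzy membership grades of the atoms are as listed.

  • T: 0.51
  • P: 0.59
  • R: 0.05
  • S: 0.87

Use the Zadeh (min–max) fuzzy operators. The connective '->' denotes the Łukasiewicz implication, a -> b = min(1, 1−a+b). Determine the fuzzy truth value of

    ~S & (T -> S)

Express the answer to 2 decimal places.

~S = 1 − 0.87 = 0.13
T -> S  [Łukasiewicz: min(1, 1−a+b)] with a=0.51, b=0.87 → 1.00
~S & (T -> S) = min(a, b) on (0.13, 1.00) = 0.13

0.13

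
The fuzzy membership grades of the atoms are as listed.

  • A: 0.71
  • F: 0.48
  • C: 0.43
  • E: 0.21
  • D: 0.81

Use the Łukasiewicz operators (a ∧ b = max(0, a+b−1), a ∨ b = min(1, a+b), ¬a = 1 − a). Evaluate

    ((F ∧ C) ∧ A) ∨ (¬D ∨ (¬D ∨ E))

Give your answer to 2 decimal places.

F ∧ C = max(0, a+b−1) on (0.48, 0.43) = 0.00
(F ∧ C) ∧ A = max(0, a+b−1) on (0.00, 0.71) = 0.00
¬D = 1 − 0.81 = 0.19
¬D = 1 − 0.81 = 0.19
¬D ∨ E = min(1, a+b) on (0.19, 0.21) = 0.40
¬D ∨ (¬D ∨ E) = min(1, a+b) on (0.19, 0.40) = 0.59
((F ∧ C) ∧ A) ∨ (¬D ∨ (¬D ∨ E)) = min(1, a+b) on (0.00, 0.59) = 0.59

0.59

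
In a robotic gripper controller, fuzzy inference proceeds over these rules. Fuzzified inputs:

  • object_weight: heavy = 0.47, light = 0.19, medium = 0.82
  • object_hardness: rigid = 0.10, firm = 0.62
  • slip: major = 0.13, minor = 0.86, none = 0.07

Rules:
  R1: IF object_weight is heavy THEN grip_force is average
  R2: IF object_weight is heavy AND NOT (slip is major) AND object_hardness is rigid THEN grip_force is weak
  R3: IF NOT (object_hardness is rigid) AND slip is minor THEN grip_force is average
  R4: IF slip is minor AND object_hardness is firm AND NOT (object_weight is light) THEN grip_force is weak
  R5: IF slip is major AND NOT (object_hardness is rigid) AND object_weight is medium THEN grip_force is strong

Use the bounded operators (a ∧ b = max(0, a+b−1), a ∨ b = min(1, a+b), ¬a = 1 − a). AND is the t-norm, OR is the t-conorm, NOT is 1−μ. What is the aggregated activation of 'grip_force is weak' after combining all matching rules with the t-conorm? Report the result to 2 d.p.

0.29

R1: heavy=0.47 → w = 0.47
R2: heavy=0.47, ¬major=1−0.13=0.87, rigid=0.10; AND[max(0, a+b−1)] → w = 0.00
R3: ¬rigid=1−0.10=0.90, minor=0.86; AND[max(0, a+b−1)] → w = 0.76
R4: minor=0.86, firm=0.62, ¬light=1−0.19=0.81; AND[max(0, a+b−1)] → w = 0.29
R5: major=0.13, ¬rigid=1−0.10=0.90, medium=0.82; AND[max(0, a+b−1)] → w = 0.00
Rules with consequent 'weak': {R2, R4} → strengths 0.00, 0.29
Aggregate via t-conorm [min(1, a+b)]: 0.29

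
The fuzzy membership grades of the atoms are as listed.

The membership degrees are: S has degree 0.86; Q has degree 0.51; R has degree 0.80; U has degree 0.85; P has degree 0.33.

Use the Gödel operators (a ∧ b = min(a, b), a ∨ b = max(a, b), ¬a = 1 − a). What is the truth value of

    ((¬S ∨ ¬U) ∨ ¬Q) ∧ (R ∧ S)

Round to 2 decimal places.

0.49

¬S = 1 − 0.86 = 0.14
¬U = 1 − 0.85 = 0.15
¬S ∨ ¬U = max(a, b) on (0.14, 0.15) = 0.15
¬Q = 1 − 0.51 = 0.49
(¬S ∨ ¬U) ∨ ¬Q = max(a, b) on (0.15, 0.49) = 0.49
R ∧ S = min(a, b) on (0.80, 0.86) = 0.80
((¬S ∨ ¬U) ∨ ¬Q) ∧ (R ∧ S) = min(a, b) on (0.49, 0.80) = 0.49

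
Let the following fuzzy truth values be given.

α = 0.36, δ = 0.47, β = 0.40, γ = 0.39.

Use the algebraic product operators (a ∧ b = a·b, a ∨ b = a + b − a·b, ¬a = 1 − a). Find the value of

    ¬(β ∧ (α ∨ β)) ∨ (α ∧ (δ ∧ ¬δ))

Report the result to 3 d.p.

α ∨ β = a + b − a·b on (0.3600, 0.4000) = 0.6160
β ∧ (α ∨ β) = a·b on (0.4000, 0.6160) = 0.2464
¬(β ∧ (α ∨ β)) = 1 − 0.2464 = 0.7536
¬δ = 1 − 0.4700 = 0.5300
δ ∧ ¬δ = a·b on (0.4700, 0.5300) = 0.2491
α ∧ (δ ∧ ¬δ) = a·b on (0.3600, 0.2491) = 0.0897
¬(β ∧ (α ∨ β)) ∨ (α ∧ (δ ∧ ¬δ)) = a + b − a·b on (0.7536, 0.0897) = 0.7757

0.776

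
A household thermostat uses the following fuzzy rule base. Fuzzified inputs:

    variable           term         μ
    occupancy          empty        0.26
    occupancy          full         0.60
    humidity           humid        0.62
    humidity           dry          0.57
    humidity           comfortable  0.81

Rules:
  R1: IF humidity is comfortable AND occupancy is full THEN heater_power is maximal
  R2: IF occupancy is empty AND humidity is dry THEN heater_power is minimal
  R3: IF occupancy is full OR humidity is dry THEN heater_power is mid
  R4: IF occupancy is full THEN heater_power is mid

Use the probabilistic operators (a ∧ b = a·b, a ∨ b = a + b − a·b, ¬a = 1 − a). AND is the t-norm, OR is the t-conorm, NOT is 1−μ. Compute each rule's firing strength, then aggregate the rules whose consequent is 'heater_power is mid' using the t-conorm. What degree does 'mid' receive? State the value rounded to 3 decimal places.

0.931

R1: comfortable=0.81, full=0.60; AND[a·b] → w = 0.4860
R2: empty=0.26, dry=0.57; AND[a·b] → w = 0.1482
R3: full=0.60, dry=0.57; OR[a + b − a·b] → w = 0.8280
R4: full=0.60 → w = 0.6000
Rules with consequent 'mid': {R3, R4} → strengths 0.8280, 0.6000
Aggregate via t-conorm [a + b − a·b]: 0.9312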